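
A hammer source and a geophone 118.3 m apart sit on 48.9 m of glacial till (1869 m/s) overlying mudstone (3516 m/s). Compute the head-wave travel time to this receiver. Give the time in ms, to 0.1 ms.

78.0 ms

θ_c = arcsin(V₁/V₂) = arcsin(1869/3516) = 32.11°, cos θ_c = 0.8470.
Intercept time tᵢ = 2h cos θ_c / V₁ = 2·48.9·0.8470/1869 = 0.04432 s.
t = x/V₂ + tᵢ = 118.3/3516 + 0.04432 = 0.07797 s.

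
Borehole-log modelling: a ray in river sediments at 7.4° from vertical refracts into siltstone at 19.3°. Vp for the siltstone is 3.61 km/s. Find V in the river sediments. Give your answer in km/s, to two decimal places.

1.41 km/s

Snell's law: sin 7.4°/V₁ = sin 19.3°/V₂.
V₁ = V₂·sin 7.4°/sin 19.3° = 3.61 × 0.3897 = 1.41 km/s.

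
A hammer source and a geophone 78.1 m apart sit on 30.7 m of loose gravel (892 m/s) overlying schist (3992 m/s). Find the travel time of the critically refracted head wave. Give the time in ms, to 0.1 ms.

θ_c = arcsin(V₁/V₂) = arcsin(892/3992) = 12.91°, cos θ_c = 0.9747.
Intercept time tᵢ = 2h cos θ_c / V₁ = 2·30.7·0.9747/892 = 0.06709 s.
t = x/V₂ + tᵢ = 78.1/3992 + 0.06709 = 0.08666 s.

86.7 ms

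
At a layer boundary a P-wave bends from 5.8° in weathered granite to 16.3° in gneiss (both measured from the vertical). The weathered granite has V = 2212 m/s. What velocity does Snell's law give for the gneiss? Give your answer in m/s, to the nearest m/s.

6143 m/s

sin 5.8° = 0.1011; sin 16.3° = 0.2807.
V₂ = V₁·(sin θ₂/sin θ₁) = 2212·(0.2807/0.1011) = 6143.45 m/s.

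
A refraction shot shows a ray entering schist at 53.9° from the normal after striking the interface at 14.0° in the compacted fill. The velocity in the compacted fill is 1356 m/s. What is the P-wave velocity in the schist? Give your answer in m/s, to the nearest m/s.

Snell's law: sin 14.0°/V₁ = sin 53.9°/V₂.
V₂ = V₁·sin 53.9°/sin 14.0° = 1356 × 3.3399 = 4528.88 m/s.

4529 m/s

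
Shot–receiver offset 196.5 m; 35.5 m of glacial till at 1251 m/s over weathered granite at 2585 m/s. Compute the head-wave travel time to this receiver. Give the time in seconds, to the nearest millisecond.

t = x/V₂ + 2h·√(V₂²−V₁²)/(V₁V₂).
√(V₂²−V₁²) = √(2585²−1251²) = 2262.1 m/s; delay term = 2·35.5·2262.1/(1251·2585) = 0.04967 s.
t = 196.5/2585 + 0.04967 = 0.12568 s.

0.126 s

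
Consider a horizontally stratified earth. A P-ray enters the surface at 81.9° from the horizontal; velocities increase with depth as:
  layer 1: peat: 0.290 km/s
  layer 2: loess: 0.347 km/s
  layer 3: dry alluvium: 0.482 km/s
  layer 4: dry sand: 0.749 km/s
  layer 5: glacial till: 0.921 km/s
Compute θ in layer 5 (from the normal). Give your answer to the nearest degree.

From the normal: θ₁ = 90° − 81.9° = 8.1°.
Ray parameter p = sin 8.1° / 0.290 = 4.8587e-01 s/km.
sin θ_5 = p·V_5 = 4.8587e-01 × 0.921 = 0.4475.
θ_5 = 26.58° from the vertical.

27°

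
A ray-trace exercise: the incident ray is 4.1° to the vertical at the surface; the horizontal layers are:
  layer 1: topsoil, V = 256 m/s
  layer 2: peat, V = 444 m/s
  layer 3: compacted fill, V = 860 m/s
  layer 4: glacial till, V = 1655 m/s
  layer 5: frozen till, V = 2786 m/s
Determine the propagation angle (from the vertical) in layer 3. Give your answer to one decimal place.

13.9°

Ray parameter p = sin 4.1° / 256 = 2.7929e-04 s/m.
sin θ_3 = p·V_3 = 2.7929e-04 × 860 = 0.2402.
θ_3 = arcsin 0.2402 = 13.90°.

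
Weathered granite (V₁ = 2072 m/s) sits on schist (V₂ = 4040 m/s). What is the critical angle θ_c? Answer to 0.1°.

Critical incidence: sin θ_c = V₁/V₂ = 2072/4040 = 0.5129.
θ_c = arcsin 0.5129 = 30.86°.

30.9°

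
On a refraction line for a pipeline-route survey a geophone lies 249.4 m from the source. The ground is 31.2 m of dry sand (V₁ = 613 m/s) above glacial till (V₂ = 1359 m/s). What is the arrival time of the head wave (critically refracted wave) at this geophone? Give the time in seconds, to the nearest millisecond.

0.274 s

t = x/V₂ + 2h·√(V₂²−V₁²)/(V₁V₂).
√(V₂²−V₁²) = √(1359²−613²) = 1212.9 m/s; delay term = 2·31.2·1212.9/(613·1359) = 0.09085 s.
t = 249.4/1359 + 0.09085 = 0.27437 s.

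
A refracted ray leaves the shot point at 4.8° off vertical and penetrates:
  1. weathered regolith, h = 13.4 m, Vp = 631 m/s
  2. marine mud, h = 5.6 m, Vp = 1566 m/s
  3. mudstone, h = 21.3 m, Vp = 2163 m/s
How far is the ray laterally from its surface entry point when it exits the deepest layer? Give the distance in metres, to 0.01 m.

Ray parameter p = sin 4.8° / 631 m/s = 1.3261e-04 s/m.
Layer 1: θ = 4.80°; offset = 13.4·tan 4.80° = 1.1252 m.
Layer 2: sin θ = p·1566 = 0.2077 → θ = 11.99°; offset = 5.6·tan 11.99° = 1.1889 m.
Layer 3: sin θ = p·2163 = 0.2868 → θ = 16.67°; offset = 21.3·tan 16.67° = 6.3777 m.
Σ offsets = 8.6918 m.

8.69 m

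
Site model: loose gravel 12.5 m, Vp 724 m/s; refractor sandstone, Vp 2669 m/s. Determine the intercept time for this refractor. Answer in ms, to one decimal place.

tᵢ = 2h·√(V₂²−V₁²)/(V₁V₂).
√(V₂²−V₁²) = √(2669²−724²) = 2568.9 m/s.
tᵢ = 2·12.5·2568.9/(724·2669) = 0.03324 s.

33.2 ms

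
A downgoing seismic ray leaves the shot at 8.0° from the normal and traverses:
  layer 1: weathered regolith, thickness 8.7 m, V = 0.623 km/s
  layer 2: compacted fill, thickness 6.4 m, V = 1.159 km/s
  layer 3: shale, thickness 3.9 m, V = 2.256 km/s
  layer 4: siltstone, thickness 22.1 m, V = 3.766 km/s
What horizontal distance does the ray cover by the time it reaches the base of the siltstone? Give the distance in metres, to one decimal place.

Ray parameter p = sin 8.0° / 0.623 km/s = 2.2339e-01 s/km.
Layer 1: θ = 8.00°; offset = 8.7·tan 8.00° = 1.223 m.
Layer 2: sin θ = p·1.159 = 0.2589 → θ = 15.01°; offset = 6.4·tan 15.01° = 1.716 m.
Layer 3: sin θ = p·2.256 = 0.5040 → θ = 30.26°; offset = 3.9·tan 30.26° = 2.276 m.
Layer 4: sin θ = p·3.766 = 0.8413 → θ = 57.28°; offset = 22.1·tan 57.28° = 34.394 m.
Σ offsets = 39.608 m.

39.6 m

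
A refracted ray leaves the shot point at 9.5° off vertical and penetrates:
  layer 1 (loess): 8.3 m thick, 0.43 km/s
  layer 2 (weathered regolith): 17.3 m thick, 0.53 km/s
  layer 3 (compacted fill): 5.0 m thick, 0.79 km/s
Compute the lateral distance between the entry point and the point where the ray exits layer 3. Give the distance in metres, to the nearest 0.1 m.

6.6 m

Apply Snell's law at each interface; in layer i the horizontal offset is hᵢ·tan θᵢ.
Layer 1: θ = 9.50°; offset = 8.3·tan 9.50° = 1.389 m.
Layer 2: sin θ = 0.53·sin 9.5°/0.43 = 0.2034, θ = 11.74°; offset = 17.3·tan 11.74° = 3.595 m.
Layer 3: sin θ = 0.79·sin 9.5°/0.43 = 0.3032, θ = 17.65°; offset = 5.0·tan 17.65° = 1.591 m.
Total horizontal offset = 6.575 m.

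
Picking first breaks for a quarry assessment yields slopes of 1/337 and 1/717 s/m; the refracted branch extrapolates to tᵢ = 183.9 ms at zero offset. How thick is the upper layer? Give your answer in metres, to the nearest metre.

h = tᵢ·V₁·V₂ / (2·√(V₂²−V₁²)).
√(V₂²−V₁²) = √(717² − 337²) = 632.9 m/s.
h = 0.1839 s × 337 × 717 / (2 × 632.9) = 35.11 m.

35 m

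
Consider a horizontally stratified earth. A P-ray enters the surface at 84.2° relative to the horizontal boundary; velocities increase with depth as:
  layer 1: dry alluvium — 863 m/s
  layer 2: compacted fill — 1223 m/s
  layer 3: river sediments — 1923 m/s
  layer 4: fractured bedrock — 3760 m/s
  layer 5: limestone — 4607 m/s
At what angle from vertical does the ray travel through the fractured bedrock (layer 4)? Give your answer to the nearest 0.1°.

From the normal: θ₁ = 90° − 84.2° = 5.8°.
Ray parameter p = sin 5.8° / 863 = 1.1710e-04 s/m.
sin θ_4 = p·V_4 = 1.1710e-04 × 3760 = 0.4403.
θ_4 = arcsin 0.4403 = 26.12°.

26.1°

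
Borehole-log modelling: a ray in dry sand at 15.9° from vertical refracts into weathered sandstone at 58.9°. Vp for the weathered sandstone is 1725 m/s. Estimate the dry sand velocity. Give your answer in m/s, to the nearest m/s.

552 m/s

Snell's law: sin 15.9°/V₁ = sin 58.9°/V₂.
V₁ = V₂·sin 15.9°/sin 58.9° = 1725 × 0.3199 = 551.91 m/s.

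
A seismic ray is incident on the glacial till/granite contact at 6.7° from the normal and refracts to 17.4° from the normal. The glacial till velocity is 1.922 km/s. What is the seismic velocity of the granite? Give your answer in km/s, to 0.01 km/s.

4.93 km/s

sin 6.7° = 0.1167; sin 17.4° = 0.2990.
V₂ = V₁·(sin θ₂/sin θ₁) = 1.922·(0.2990/0.1167) = 4.93 km/s.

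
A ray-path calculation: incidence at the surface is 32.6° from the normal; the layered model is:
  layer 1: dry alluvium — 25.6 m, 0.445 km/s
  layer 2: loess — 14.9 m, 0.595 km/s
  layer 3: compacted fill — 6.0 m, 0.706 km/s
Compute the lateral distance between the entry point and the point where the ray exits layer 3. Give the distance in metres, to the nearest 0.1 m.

41.7 m

Apply Snell's law at each interface; in layer i the horizontal offset is hᵢ·tan θᵢ.
Layer 1: θ = 32.60°; offset = 25.6·tan 32.60° = 16.372 m.
Layer 2: sin θ = 0.595·sin 32.6°/0.445 = 0.7204, θ = 46.09°; offset = 14.9·tan 46.09° = 15.476 m.
Layer 3: sin θ = 0.706·sin 32.6°/0.445 = 0.8548, θ = 58.73°; offset = 6.0·tan 58.73° = 9.882 m.
Total horizontal offset = 41.729 m.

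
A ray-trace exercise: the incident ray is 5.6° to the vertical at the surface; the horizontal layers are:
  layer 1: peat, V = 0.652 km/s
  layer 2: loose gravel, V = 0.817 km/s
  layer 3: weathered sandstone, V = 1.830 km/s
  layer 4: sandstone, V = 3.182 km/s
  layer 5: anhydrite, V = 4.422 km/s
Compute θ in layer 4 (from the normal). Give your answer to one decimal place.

28.4°

Ray parameter p = sin 5.6° / 0.652 = 1.4967e-01 s/km.
sin θ_4 = p·V_4 = 1.4967e-01 × 3.182 = 0.4762.
θ_4 = 28.44° from the vertical.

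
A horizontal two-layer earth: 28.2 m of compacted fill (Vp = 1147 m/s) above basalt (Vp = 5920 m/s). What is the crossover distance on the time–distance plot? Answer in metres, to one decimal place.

x_cross = 2h·√((V₂+V₁)/(V₂−V₁)).
(V₂+V₁)/(V₂−V₁) = (5920+1147)/(5920−1147) = 1.4806; √ = 1.2168.
x_cross = 2·28.2·1.2168 = 68.63 m.

68.6 m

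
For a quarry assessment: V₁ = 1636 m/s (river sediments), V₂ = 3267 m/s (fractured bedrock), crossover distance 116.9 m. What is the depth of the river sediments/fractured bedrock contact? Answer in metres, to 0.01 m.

33.71 m

h = (x_cross/2)·√((V₂−V₁)/(V₂+V₁)).
(V₂−V₁)/(V₂+V₁) = (3267−1636)/(3267+1636) = 0.3327; √ = 0.5768.
h = (116.9/2)·0.5768 = 33.71 m.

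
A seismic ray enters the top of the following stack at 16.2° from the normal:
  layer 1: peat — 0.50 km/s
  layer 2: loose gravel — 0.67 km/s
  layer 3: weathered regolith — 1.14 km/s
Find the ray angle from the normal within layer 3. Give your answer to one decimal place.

39.5°

Snell's law across each interface conserves sin θ / V, so sin θ_3 = V_3·sin θ₁/V₁.
sin θ_3 = 1.14 × sin 16.2° / 0.50 = 0.6361.
θ_3 = arcsin 0.6361 = 39.50°.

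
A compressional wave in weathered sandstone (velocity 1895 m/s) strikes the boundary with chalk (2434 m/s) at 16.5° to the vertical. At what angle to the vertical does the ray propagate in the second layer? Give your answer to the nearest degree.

21°

sin θ₁/V₁ = sin θ₂/V₂ ⇒ sin θ₂ = 2434·sin 16.5°/1895 = 2434·0.2840/1895 = 0.3648.
θ₂ = sin⁻¹(0.3648) = 21.40° (from vertical).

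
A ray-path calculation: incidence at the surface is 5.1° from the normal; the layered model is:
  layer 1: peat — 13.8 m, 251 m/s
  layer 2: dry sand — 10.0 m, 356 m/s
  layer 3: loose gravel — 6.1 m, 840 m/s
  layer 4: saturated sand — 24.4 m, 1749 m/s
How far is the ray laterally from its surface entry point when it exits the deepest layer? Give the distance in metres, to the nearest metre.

Ray parameter p = sin 5.1° / 251 m/s = 3.5416e-04 s/m.
Layer 1: θ = 5.10°; offset = 13.8·tan 5.10° = 1.232 m.
Layer 2: sin θ = p·356 = 0.1261 → θ = 7.24°; offset = 10.0·tan 7.24° = 1.271 m.
Layer 3: sin θ = p·840 = 0.2975 → θ = 17.31°; offset = 6.1·tan 17.31° = 1.901 m.
Layer 4: sin θ = p·1749 = 0.6194 → θ = 38.27°; offset = 24.4·tan 38.27° = 19.252 m.
Total horizontal offset = 23.656 m.

24 m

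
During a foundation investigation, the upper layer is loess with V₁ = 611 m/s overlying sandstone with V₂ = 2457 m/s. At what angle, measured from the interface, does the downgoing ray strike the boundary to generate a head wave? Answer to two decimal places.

75.60°

At critical incidence the refracted ray runs along the interface (θ₂ = 90°), so sin θ_c = V₁/V₂.
θ_c = arcsin(611/2457) = arcsin 0.2487 = 14.40°.
Measured from the interface: 90° − 14.40° = 75.60°.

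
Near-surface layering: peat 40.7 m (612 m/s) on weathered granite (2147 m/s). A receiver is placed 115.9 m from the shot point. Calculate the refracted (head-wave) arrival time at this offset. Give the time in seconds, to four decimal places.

0.1815 s

θ_c = arcsin(V₁/V₂) = arcsin(612/2147) = 16.56°, cos θ_c = 0.9585.
Intercept time tᵢ = 2h cos θ_c / V₁ = 2·40.7·0.9585/612 = 0.12749 s.
t = x/V₂ + tᵢ = 115.9/2147 + 0.12749 = 0.18147 s.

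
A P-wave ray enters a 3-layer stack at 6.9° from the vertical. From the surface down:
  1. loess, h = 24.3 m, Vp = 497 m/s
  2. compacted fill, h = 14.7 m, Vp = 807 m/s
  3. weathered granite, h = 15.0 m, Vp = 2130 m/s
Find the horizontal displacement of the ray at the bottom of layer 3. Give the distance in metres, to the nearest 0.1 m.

Ray parameter p = sin 6.9° / 497 m/s = 2.4172e-04 s/m.
Layer 1: θ = 6.90°; offset = 24.3·tan 6.90° = 2.941 m.
Layer 2: sin θ = p·807 = 0.1951 → θ = 11.25°; offset = 14.7·tan 11.25° = 2.924 m.
Layer 3: sin θ = p·2130 = 0.5149 → θ = 30.99°; offset = 15.0·tan 30.99° = 9.009 m.
Total horizontal offset = 14.873 m.

14.9 m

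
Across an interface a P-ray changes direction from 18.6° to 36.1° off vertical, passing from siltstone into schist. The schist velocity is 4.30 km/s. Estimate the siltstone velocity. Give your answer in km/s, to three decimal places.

2.328 km/s

sin 18.6° = 0.3190; sin 36.1° = 0.5892.
V₁ = V₂·(sin θ₁/sin θ₂) = 4.30·(0.3190/0.5892) = 2.328 km/s.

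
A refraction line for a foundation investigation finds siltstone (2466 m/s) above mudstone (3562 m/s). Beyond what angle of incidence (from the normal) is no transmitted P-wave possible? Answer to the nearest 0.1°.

43.8°

Critical incidence: sin θ_c = V₁/V₂ = 2466/3562 = 0.6923.
θ_c = arcsin 0.6923 = 43.81°.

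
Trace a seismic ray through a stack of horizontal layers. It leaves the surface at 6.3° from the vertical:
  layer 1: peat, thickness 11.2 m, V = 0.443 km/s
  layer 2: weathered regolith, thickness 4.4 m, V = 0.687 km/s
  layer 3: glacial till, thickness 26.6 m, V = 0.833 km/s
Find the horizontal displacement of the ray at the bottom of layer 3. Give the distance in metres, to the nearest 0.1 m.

Apply Snell's law at each interface; in layer i the horizontal offset is hᵢ·tan θᵢ.
Layer 1: θ = 6.30°; offset = 11.2·tan 6.30° = 1.236 m.
Layer 2: sin θ = 0.687·sin 6.3°/0.443 = 0.1702, θ = 9.80°; offset = 4.4·tan 9.80° = 0.760 m.
Layer 3: sin θ = 0.833·sin 6.3°/0.443 = 0.2063, θ = 11.91°; offset = 26.6·tan 11.91° = 5.609 m.
Σ offsets = 7.606 m.

7.6 m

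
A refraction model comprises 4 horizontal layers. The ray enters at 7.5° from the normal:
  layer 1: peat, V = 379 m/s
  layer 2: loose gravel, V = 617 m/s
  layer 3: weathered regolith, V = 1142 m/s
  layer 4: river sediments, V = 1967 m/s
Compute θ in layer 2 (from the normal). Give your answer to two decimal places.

Ray parameter p = sin 7.5° / 379 = 3.4440e-04 s/m.
sin θ_2 = p·V_2 = 3.4440e-04 × 617 = 0.2125.
θ_2 = 12.27° from the vertical.

12.27°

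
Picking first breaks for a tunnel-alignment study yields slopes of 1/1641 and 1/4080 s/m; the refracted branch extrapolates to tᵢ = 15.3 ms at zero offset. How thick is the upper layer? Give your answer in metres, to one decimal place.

13.7 m

h = tᵢ·V₁·V₂ / (2·√(V₂²−V₁²)).
√(V₂²−V₁²) = √(4080² − 1641²) = 3735.4 m/s.
h = 0.0153 s × 1641 × 4080 / (2 × 3735.4) = 13.71 m.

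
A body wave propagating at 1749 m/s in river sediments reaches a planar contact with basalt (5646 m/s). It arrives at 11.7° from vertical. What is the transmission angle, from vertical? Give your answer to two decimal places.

Snell's law: sin θ₂ = (V₂/V₁)·sin θ₁ = (5646/1749)·sin 11.7° = 0.6546.
θ₂ = arcsin 0.6546 = 40.89° from the normal.

40.89°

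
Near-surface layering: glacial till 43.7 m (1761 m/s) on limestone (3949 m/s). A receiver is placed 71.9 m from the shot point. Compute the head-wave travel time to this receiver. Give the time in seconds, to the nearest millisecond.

0.063 s

θ_c = arcsin(V₁/V₂) = arcsin(1761/3949) = 26.48°, cos θ_c = 0.8951.
Intercept time tᵢ = 2h cos θ_c / V₁ = 2·43.7·0.8951/1761 = 0.04442 s.
t = x/V₂ + tᵢ = 71.9/3949 + 0.04442 = 0.06263 s.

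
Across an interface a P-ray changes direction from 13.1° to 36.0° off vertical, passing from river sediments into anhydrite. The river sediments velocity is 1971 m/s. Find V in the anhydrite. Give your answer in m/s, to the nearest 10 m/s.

sin 13.1° = 0.2267; sin 36.0° = 0.5878.
V₂ = V₁·(sin θ₂/sin θ₁) = 1971·(0.5878/0.2267) = 5111.48 m/s.

5110 m/s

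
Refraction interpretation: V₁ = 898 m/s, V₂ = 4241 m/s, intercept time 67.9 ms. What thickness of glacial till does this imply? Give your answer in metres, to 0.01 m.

31.19 m

h = tᵢ·V₁·V₂ / (2·√(V₂²−V₁²)).
√(V₂²−V₁²) = √(4241² − 898²) = 4144.8 m/s.
h = 0.0679 s × 898 × 4241 / (2 × 4144.8) = 31.19 m.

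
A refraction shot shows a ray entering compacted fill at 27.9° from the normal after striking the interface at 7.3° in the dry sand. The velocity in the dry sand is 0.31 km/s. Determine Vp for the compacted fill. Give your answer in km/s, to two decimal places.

sin 7.3° = 0.1271; sin 27.9° = 0.4679.
V₂ = V₁·(sin θ₂/sin θ₁) = 0.31·(0.4679/0.1271) = 1.14 km/s.

1.14 km/s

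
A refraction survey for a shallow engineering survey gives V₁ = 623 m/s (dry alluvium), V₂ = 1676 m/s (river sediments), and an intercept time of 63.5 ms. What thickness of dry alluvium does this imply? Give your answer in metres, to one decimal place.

21.3 m

h = tᵢ·V₁·V₂ / (2·√(V₂²−V₁²)).
√(V₂²−V₁²) = √(1676² − 623²) = 1555.9 m/s.
h = 0.0635 s × 623 × 1676 / (2 × 1555.9) = 21.31 m.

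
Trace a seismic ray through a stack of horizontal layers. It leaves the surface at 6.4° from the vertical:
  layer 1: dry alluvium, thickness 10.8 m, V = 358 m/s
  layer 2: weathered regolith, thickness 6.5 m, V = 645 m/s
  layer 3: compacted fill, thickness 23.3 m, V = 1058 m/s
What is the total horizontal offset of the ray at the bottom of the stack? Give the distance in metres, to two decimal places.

Apply Snell's law at each interface; in layer i the horizontal offset is hᵢ·tan θᵢ.
Layer 1: θ = 6.40°; offset = 10.8·tan 6.40° = 1.2114 m.
Layer 2: sin θ = 645·sin 6.4°/358 = 0.2008, θ = 11.59°; offset = 6.5·tan 11.59° = 1.3326 m.
Layer 3: sin θ = 1058·sin 6.4°/358 = 0.3294, θ = 19.23°; offset = 23.3·tan 19.23° = 8.1294 m.
Summing the layer offsets gives 10.6733 m.

10.67 m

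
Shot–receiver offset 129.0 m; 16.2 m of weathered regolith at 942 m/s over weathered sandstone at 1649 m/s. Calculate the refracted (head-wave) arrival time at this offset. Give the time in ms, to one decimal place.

t = x/V₂ + 2h·√(V₂²−V₁²)/(V₁V₂).
√(V₂²−V₁²) = √(1649²−942²) = 1353.5 m/s; delay term = 2·16.2·1353.5/(942·1649) = 0.02823 s.
t = 129.0/1649 + 0.02823 = 0.10646 s.

106.5 ms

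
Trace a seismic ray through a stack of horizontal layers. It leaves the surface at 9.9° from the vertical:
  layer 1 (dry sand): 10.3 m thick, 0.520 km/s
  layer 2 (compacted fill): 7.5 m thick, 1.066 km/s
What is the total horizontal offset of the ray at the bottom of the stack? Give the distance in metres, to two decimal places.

4.62 m

Apply Snell's law at each interface; in layer i the horizontal offset is hᵢ·tan θᵢ.
Layer 1: θ = 9.90°; offset = 10.3·tan 9.90° = 1.7976 m.
Layer 2: sin θ = 1.066·sin 9.9°/0.520 = 0.3525, θ = 20.64°; offset = 7.5·tan 20.64° = 2.8247 m.
Σ offsets = 4.6223 m.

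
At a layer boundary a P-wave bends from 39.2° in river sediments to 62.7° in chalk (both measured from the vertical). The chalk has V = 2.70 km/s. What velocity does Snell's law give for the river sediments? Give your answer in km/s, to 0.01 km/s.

1.92 km/s

sin 39.2° = 0.6320; sin 62.7° = 0.8886.
V₁ = V₂·(sin θ₁/sin θ₂) = 2.70·(0.6320/0.8886) = 1.92 km/s.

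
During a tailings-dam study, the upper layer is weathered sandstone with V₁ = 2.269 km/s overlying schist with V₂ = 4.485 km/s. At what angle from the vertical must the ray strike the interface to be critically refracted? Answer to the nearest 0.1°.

Critical incidence: sin θ_c = V₁/V₂ = 2.269/4.485 = 0.5059.
θ_c = arcsin 0.5059 = 30.39°.

30.4°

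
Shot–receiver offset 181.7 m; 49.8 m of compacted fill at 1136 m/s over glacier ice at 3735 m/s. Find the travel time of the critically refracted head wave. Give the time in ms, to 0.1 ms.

132.2 ms

t = x/V₂ + 2h·√(V₂²−V₁²)/(V₁V₂).
√(V₂²−V₁²) = √(3735²−1136²) = 3558.1 m/s; delay term = 2·49.8·3558.1/(1136·3735) = 0.08352 s.
t = 181.7/3735 + 0.08352 = 0.13217 s.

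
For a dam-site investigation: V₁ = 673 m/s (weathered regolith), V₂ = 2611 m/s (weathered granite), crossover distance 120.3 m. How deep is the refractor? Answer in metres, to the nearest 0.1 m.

h = (x_cross/2)·√((V₂−V₁)/(V₂+V₁)).
(V₂−V₁)/(V₂+V₁) = (2611−673)/(2611+673) = 0.5901; √ = 0.7682.
h = (120.3/2)·0.7682 = 46.21 m.

46.2 m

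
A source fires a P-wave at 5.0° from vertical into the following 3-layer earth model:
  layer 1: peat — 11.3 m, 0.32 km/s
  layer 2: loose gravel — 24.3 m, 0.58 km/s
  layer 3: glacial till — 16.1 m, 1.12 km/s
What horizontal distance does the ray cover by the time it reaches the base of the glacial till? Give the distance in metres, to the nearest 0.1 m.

10.0 m

Apply Snell's law at each interface; in layer i the horizontal offset is hᵢ·tan θᵢ.
Layer 1: θ = 5.00°; offset = 11.3·tan 5.00° = 0.989 m.
Layer 2: sin θ = 0.58·sin 5.0°/0.32 = 0.1580, θ = 9.09°; offset = 24.3·tan 9.09° = 3.887 m.
Layer 3: sin θ = 1.12·sin 5.0°/0.32 = 0.3050, θ = 17.76°; offset = 16.1·tan 17.76° = 5.157 m.
Σ offsets = 10.033 m.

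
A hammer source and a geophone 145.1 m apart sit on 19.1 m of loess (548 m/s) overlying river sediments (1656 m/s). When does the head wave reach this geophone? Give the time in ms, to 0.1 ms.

153.4 ms

θ_c = arcsin(V₁/V₂) = arcsin(548/1656) = 19.32°, cos θ_c = 0.9437.
Intercept time tᵢ = 2h cos θ_c / V₁ = 2·19.1·0.9437/548 = 0.06578 s.
t = x/V₂ + tᵢ = 145.1/1656 + 0.06578 = 0.15340 s.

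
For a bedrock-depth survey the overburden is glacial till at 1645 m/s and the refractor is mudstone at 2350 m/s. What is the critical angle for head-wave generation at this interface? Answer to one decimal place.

44.4°

Critical incidence: sin θ_c = V₁/V₂ = 1645/2350 = 0.7000.
θ_c = arcsin 0.7000 = 44.43°.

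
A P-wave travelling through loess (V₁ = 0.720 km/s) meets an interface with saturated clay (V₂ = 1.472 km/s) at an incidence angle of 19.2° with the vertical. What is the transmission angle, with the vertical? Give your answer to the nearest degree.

42°

sin θ₁/V₁ = sin θ₂/V₂ ⇒ sin θ₂ = 1.472·sin 19.2°/0.720 = 1.472·0.3289/0.720 = 0.6723.
θ₂ = arcsin 0.6723 = 42.25° from the normal.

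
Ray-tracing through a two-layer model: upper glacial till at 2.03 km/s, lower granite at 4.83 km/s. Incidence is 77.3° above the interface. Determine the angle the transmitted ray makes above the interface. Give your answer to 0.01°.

58.46°

Angle from the normal: 90° − 77.3° = 12.7°.
sin θ₁/V₁ = sin θ₂/V₂ ⇒ sin θ₂ = 4.83·sin 12.7°/2.03 = 4.83·0.2198/2.03 = 0.5231.
θ₂ = arcsin 0.5231 = 31.54° from the normal.
From the interface: 90° − 31.54° = 58.46°.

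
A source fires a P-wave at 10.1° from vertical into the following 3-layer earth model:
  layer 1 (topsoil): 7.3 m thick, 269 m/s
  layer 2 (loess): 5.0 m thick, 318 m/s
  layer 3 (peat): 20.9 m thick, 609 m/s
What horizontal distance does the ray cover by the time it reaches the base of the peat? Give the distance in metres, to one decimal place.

p = sin θ₁/V₁ = sin 10.1°/269 = 6.5192e-04 s/m is conserved through the stack.
Layer 1: θ = 10.10°; offset = 7.3·tan 10.10° = 1.300 m.
Layer 2: sin θ = p·318 = 0.2073 → θ = 11.96°; offset = 5.0·tan 11.96° = 1.060 m.
Layer 3: sin θ = p·609 = 0.3970 → θ = 23.39°; offset = 20.9·tan 23.39° = 9.041 m.
Summing the layer offsets gives 11.401 m.

11.4 m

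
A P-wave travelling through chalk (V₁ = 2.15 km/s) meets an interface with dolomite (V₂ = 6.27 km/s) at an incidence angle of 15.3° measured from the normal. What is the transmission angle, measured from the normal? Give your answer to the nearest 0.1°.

50.3°

Snell's law: sin θ₂ = (V₂/V₁)·sin θ₁ = (6.27/2.15)·sin 15.3° = 0.7695.
θ₂ = arcsin 0.7695 = 50.31° from the normal.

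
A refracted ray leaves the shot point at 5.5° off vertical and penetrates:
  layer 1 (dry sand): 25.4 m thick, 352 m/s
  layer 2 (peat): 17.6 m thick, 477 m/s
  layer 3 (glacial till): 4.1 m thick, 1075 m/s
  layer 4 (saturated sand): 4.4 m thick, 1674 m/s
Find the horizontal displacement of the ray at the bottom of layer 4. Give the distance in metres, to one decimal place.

p = sin θ₁/V₁ = sin 5.5°/352 = 2.7229e-04 s/m is conserved through the stack.
Layer 1: θ = 5.50°; offset = 25.4·tan 5.50° = 2.446 m.
Layer 2: sin θ = p·477 = 0.1299 → θ = 7.46°; offset = 17.6·tan 7.46° = 2.305 m.
Layer 3: sin θ = p·1075 = 0.2927 → θ = 17.02°; offset = 4.1·tan 17.02° = 1.255 m.
Layer 4: sin θ = p·1674 = 0.4558 → θ = 27.12°; offset = 4.4·tan 27.12° = 2.253 m.
Σ offsets = 8.260 m.

8.3 m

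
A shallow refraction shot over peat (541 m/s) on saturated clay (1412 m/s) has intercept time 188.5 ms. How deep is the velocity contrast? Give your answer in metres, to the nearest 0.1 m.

55.2 m

h = tᵢ·V₁·V₂ / (2·√(V₂²−V₁²)).
√(V₂²−V₁²) = √(1412² − 541²) = 1304.2 m/s.
h = 0.1885 s × 541 × 1412 / (2 × 1304.2) = 55.20 m.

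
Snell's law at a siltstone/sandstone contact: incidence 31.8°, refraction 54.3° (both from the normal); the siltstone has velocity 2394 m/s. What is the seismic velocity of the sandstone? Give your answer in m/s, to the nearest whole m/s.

3689 m/s

sin 31.8° = 0.5270; sin 54.3° = 0.8121.
V₂ = V₁·(sin θ₂/sin θ₁) = 2394·(0.8121/0.5270) = 3689.36 m/s.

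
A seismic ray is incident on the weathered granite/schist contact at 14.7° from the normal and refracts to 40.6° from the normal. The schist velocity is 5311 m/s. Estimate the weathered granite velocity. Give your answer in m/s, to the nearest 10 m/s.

2070 m/s

Snell's law: sin 14.7°/V₁ = sin 40.6°/V₂.
V₁ = V₂·sin 14.7°/sin 40.6° = 5311 × 0.3899 = 2070.93 m/s.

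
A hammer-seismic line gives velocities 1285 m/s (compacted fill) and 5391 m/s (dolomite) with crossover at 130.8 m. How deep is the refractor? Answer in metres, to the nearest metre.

51 m

h = (x_cross/2)·√((V₂−V₁)/(V₂+V₁)).
(V₂−V₁)/(V₂+V₁) = (5391−1285)/(5391+1285) = 0.6150; √ = 0.7842.
h = (130.8/2)·0.7842 = 51.29 m.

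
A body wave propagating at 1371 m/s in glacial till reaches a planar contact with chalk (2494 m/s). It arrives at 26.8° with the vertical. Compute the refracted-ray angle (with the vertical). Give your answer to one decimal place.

sin θ₁/V₁ = sin θ₂/V₂ ⇒ sin θ₂ = 2494·sin 26.8°/1371 = 2494·0.4509/1371 = 0.8202.
θ₂ = arcsin 0.8202 = 55.10° from the normal.

55.1°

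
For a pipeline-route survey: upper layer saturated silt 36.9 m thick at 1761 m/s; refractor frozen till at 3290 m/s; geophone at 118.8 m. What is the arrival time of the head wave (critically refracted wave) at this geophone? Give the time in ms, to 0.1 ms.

71.5 ms

t = x/V₂ + 2h·√(V₂²−V₁²)/(V₁V₂).
√(V₂²−V₁²) = √(3290²−1761²) = 2779.0 m/s; delay term = 2·36.9·2779.0/(1761·3290) = 0.03540 s.
t = 118.8/3290 + 0.03540 = 0.07151 s.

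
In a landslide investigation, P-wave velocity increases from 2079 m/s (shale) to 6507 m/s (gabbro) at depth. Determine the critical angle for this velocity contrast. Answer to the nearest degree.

At critical incidence the refracted ray runs along the interface (θ₂ = 90°), so sin θ_c = V₁/V₂.
θ_c = arcsin(2079/6507) = arcsin 0.3195 = 18.63°.

19°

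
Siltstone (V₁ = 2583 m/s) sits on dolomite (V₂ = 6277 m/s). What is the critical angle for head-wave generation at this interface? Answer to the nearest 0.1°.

At critical incidence the refracted ray runs along the interface (θ₂ = 90°), so sin θ_c = V₁/V₂.
θ_c = arcsin(2583/6277) = arcsin 0.4115 = 24.30°.

24.3°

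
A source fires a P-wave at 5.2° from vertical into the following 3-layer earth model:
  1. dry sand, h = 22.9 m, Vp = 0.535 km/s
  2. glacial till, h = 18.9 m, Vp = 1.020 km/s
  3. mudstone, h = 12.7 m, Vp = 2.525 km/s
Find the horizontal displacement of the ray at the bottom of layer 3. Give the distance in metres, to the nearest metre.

11 m

Apply Snell's law at each interface; in layer i the horizontal offset is hᵢ·tan θᵢ.
Layer 1: θ = 5.20°; offset = 22.9·tan 5.20° = 2.084 m.
Layer 2: sin θ = 1.020·sin 5.2°/0.535 = 0.1728, θ = 9.95°; offset = 18.9·tan 9.95° = 3.316 m.
Layer 3: sin θ = 2.525·sin 5.2°/0.535 = 0.4278, θ = 25.32°; offset = 12.7·tan 25.32° = 6.010 m.
Total horizontal offset = 11.410 m.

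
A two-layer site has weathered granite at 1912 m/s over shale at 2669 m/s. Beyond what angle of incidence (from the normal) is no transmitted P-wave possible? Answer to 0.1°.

45.8°

At critical incidence the refracted ray runs along the interface (θ₂ = 90°), so sin θ_c = V₁/V₂.
θ_c = arcsin(1912/2669) = arcsin 0.7164 = 45.76°.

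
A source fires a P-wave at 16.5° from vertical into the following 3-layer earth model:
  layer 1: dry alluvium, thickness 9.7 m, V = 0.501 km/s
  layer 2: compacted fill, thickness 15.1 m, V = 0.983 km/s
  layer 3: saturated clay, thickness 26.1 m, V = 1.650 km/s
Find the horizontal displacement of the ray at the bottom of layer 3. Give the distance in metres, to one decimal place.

82.0 m

Apply Snell's law at each interface; in layer i the horizontal offset is hᵢ·tan θᵢ.
Layer 1: θ = 16.50°; offset = 9.7·tan 16.50° = 2.873 m.
Layer 2: sin θ = 0.983·sin 16.5°/0.501 = 0.5573, θ = 33.87°; offset = 15.1·tan 33.87° = 10.134 m.
Layer 3: sin θ = 1.650·sin 16.5°/0.501 = 0.9354, θ = 69.29°; offset = 26.1·tan 69.29° = 69.034 m.
Σ offsets = 82.041 m.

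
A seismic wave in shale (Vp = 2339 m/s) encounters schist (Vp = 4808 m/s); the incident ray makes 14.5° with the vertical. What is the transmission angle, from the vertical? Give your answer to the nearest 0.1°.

31.0°

Snell's law: sin θ₂ = (V₂/V₁)·sin θ₁ = (4808/2339)·sin 14.5° = 0.5147.
θ₂ = sin⁻¹(0.5147) = 30.98° (from vertical).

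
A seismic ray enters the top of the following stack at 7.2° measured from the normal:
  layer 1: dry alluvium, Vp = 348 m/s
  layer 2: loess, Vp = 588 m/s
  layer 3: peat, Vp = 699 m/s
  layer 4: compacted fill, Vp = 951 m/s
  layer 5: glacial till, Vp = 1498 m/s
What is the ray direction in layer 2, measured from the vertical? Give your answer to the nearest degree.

12°

Snell's law across each interface conserves sin θ / V, so sin θ_2 = V_2·sin θ₁/V₁.
sin θ_2 = 588 × sin 7.2° / 348 = 0.2118.
θ_2 = 12.23° from the vertical.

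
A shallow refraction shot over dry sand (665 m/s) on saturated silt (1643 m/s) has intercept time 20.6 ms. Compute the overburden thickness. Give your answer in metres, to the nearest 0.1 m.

7.5 m

θ_c = arcsin(665/1643) = 23.88°; cos θ_c = 0.9144.
tᵢ = 2h cos θ_c/V₁ ⇒ h = tᵢ·V₁/(2 cos θ_c) = 0.0206·665/(2·0.9144) = 7.49 m.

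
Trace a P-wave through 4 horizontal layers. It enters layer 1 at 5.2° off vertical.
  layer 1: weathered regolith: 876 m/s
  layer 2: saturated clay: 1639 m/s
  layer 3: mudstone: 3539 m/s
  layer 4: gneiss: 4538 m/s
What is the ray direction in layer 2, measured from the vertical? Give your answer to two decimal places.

9.76°

Snell's law across each interface conserves sin θ / V, so sin θ_2 = V_2·sin θ₁/V₁.
sin θ_2 = 1639 × sin 5.2° / 876 = 0.1696.
θ_2 = 9.76° from the vertical.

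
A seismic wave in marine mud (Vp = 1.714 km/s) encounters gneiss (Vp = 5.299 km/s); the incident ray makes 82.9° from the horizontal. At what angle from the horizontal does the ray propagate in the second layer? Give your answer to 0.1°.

67.5°

Angle from the normal: 90° − 82.9° = 7.1°.
sin θ₁/V₁ = sin θ₂/V₂ ⇒ sin θ₂ = 5.299·sin 7.1°/1.714 = 5.299·0.1236/1.714 = 0.3821.
θ₂ = arcsin 0.3821 = 22.47° from the normal.
From the interface: 90° − 22.47° = 67.53°.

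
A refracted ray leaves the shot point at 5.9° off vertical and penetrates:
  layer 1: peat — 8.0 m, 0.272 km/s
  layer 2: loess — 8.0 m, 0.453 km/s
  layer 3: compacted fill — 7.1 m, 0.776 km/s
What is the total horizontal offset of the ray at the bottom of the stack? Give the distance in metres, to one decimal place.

4.4 m

Ray parameter p = sin 5.9° / 0.272 km/s = 3.7791e-01 s/km.
Layer 1: θ = 5.90°; offset = 8.0·tan 5.90° = 0.827 m.
Layer 2: sin θ = p·0.453 = 0.1712 → θ = 9.86°; offset = 8.0·tan 9.86° = 1.390 m.
Layer 3: sin θ = p·0.776 = 0.2933 → θ = 17.05°; offset = 7.1·tan 17.05° = 2.178 m.
Σ offsets = 4.395 m.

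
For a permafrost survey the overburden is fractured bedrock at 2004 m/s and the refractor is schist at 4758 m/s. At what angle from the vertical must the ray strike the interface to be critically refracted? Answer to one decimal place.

Critical incidence: sin θ_c = V₁/V₂ = 2004/4758 = 0.4212.
θ_c = arcsin 0.4212 = 24.91°.

24.9°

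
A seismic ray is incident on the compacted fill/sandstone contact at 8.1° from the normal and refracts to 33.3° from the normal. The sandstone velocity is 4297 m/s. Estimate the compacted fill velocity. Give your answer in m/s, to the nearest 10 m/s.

1100 m/s

Snell's law: sin 8.1°/V₁ = sin 33.3°/V₂.
V₁ = V₂·sin 8.1°/sin 33.3° = 4297 × 0.2566 = 1102.78 m/s.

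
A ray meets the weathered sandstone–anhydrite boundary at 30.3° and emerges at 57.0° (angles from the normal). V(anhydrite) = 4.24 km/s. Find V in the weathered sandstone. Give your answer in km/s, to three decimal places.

Snell's law: sin 30.3°/V₁ = sin 57.0°/V₂.
V₁ = V₂·sin 30.3°/sin 57.0° = 4.24 × 0.6016 = 2.551 km/s.

2.551 km/s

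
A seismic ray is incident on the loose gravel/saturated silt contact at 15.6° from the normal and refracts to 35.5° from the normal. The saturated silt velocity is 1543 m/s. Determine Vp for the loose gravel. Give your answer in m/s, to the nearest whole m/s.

sin 15.6° = 0.2689; sin 35.5° = 0.5807.
V₁ = V₂·(sin θ₁/sin θ₂) = 1543·(0.2689/0.5807) = 714.55 m/s.

715 m/s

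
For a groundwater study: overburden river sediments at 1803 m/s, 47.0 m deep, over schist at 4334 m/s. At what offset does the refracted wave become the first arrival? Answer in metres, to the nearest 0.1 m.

θ_c = arcsin(1803/4334) = 24.58°, so cos θ_c = 0.9094 and tᵢ = 2h cos θ_c/V₁ = 0.0474 s.
At crossover x/V₁ = x/V₂ + tᵢ ⇒ x = tᵢ/(1/V₁ − 1/V₂) = 0.04741/(5.5463e-04 − 2.3073e-04) = 146.37 m.

146.4 m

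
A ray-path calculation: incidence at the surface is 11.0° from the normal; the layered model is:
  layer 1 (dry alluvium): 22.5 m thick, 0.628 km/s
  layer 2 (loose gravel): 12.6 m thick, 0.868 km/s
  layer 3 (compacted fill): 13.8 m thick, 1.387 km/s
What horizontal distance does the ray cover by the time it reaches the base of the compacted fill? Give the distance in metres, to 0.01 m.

Ray parameter p = sin 11.0° / 0.628 km/s = 3.0384e-01 s/km.
Layer 1: θ = 11.00°; offset = 22.5·tan 11.00° = 4.3736 m.
Layer 2: sin θ = p·0.868 = 0.2637 → θ = 15.29°; offset = 12.6·tan 15.29° = 3.4450 m.
Layer 3: sin θ = p·1.387 = 0.4214 → θ = 24.92°; offset = 13.8·tan 24.92° = 6.4129 m.
Σ offsets = 14.2314 m.

14.23 m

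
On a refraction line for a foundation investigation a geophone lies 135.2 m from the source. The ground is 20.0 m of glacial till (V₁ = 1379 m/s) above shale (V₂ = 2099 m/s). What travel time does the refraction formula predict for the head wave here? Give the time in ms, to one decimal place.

t = x/V₂ + 2h·√(V₂²−V₁²)/(V₁V₂).
√(V₂²−V₁²) = √(2099²−1379²) = 1582.5 m/s; delay term = 2·20.0·1582.5/(1379·2099) = 0.02187 s.
t = 135.2/2099 + 0.02187 = 0.08628 s.

86.3 ms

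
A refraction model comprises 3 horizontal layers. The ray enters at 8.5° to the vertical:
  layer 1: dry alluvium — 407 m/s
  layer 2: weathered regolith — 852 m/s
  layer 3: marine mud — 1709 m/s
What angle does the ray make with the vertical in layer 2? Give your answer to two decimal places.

18.02°

Ray parameter p = sin 8.5° / 407 = 3.6317e-04 s/m.
sin θ_2 = p·V_2 = 3.6317e-04 × 852 = 0.3094.
θ_2 = arcsin 0.3094 = 18.02°.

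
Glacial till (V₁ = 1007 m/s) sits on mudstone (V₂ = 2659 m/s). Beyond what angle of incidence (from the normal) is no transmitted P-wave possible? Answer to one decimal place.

At critical incidence the refracted ray runs along the interface (θ₂ = 90°), so sin θ_c = V₁/V₂.
θ_c = arcsin(1007/2659) = arcsin 0.3787 = 22.25°.

22.3°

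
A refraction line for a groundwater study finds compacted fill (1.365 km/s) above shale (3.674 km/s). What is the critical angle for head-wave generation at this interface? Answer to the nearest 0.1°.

Critical incidence: sin θ_c = V₁/V₂ = 1.365/3.674 = 0.3715.
θ_c = arcsin 0.3715 = 21.81°.

21.8°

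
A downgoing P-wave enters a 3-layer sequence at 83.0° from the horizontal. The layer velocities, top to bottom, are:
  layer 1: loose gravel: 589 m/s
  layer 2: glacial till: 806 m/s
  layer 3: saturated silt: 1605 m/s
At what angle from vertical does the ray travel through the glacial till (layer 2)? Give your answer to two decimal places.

From the normal: θ₁ = 90° − 83.0° = 7.0°.
Ray parameter p = sin 7.0° / 589 = 2.0691e-04 s/m.
sin θ_2 = p·V_2 = 2.0691e-04 × 806 = 0.1668.
θ_2 = 9.60° from the vertical.

9.60°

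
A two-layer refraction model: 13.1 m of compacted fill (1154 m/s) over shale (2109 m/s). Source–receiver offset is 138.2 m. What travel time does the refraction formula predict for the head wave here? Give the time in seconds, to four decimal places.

0.0845 s

t = x/V₂ + 2h·√(V₂²−V₁²)/(V₁V₂).
√(V₂²−V₁²) = √(2109²−1154²) = 1765.3 m/s; delay term = 2·13.1·1765.3/(1154·2109) = 0.01900 s.
t = 138.2/2109 + 0.01900 = 0.08453 s.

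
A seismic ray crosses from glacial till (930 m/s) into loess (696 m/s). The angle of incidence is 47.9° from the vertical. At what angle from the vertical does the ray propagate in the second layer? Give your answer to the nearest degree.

Snell's law: sin θ₂ = (V₂/V₁)·sin θ₁ = (696/930)·sin 47.9° = 0.5553.
θ₂ = sin⁻¹(0.5553) = 33.73° (from vertical).

34°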